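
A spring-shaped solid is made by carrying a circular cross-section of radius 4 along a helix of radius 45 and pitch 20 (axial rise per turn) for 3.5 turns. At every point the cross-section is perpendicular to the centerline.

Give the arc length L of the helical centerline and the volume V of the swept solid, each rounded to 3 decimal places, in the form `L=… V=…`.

L=992.074 V=49867.095

2πR = 2π·45 = 282.743339
per-turn = √(282.743339² + 20²) = √(79943.7956 + 400) = √80343.7956 = 283.449812
L = 3.5 × 283.449812 = 992.074340
V = π·4² × L = 50.265482 × 992.074340 = 49867.095349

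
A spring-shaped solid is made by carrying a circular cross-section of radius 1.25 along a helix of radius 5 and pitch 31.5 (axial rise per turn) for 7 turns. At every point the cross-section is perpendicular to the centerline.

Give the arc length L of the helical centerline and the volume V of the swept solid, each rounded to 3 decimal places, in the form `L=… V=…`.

2πR = 2π·5 = 31.415927
per-turn = √(31.415927² + 31.5²) = √(986.9604 + 992.25) = √1979.2104 = 44.488318
L = 7 × 44.488318 = 311.418226
V = π·1.25² × L = 4.908739 × 311.418226 = 1528.670643

L=311.418 V=1528.671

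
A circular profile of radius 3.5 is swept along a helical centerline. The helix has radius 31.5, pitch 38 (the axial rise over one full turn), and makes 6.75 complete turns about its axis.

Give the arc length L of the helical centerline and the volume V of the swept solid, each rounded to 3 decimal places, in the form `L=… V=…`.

2πR = 2π·31.5 = 197.920337
per-turn = √(197.920337² + 38²) = √(39172.4599 + 1444) = √40616.4599 = 201.535257
L = 6.75 × 201.535257 = 1360.362986
V = π·3.5² × L = 38.484510 × 1360.362986 = 52352.902934

L=1360.363 V=52352.903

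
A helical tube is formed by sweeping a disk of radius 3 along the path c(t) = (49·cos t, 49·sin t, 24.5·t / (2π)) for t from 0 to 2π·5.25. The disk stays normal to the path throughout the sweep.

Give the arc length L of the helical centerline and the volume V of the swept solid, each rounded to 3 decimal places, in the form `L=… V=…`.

L=1621.459 V=45845.678

2πR = 2π·49 = 307.876080
per-turn = √(307.876080² + 24.5²) = √(94787.6807 + 600.25) = √95387.9307 = 308.849366
L = 5.25 × 308.849366 = 1621.459170
V = π·3² × L = 28.274334 × 1621.459170 = 45845.677941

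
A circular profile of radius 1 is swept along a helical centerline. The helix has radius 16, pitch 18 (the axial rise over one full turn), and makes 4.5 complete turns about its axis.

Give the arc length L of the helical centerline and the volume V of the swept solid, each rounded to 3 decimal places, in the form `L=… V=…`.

2πR = 2π·16 = 100.530965
per-turn = √(100.530965² + 18²) = √(10106.4749 + 324) = √10430.4749 = 102.129696
L = 4.5 × 102.129696 = 459.583634
V = π·1² × L = 3.141593 × 459.583634 = 1443.824569

L=459.584 V=1443.825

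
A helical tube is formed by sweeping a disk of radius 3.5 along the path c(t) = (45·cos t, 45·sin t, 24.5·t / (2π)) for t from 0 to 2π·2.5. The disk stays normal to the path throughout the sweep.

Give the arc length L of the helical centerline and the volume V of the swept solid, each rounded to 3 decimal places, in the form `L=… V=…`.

L=709.507 V=27305.032

2πR = 2π·45 = 282.743339
per-turn = √(282.743339² + 24.5²) = √(79943.7956 + 600.25) = √80544.0456 = 283.802829
L = 2.5 × 283.802829 = 709.507072
V = π·3.5² × L = 38.484510 × 709.507072 = 27305.032014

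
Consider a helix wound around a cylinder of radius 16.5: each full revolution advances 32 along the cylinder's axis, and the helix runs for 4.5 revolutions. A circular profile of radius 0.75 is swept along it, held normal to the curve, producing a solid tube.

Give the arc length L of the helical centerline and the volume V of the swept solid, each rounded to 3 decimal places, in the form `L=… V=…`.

L=488.245 V=862.800

2πR = 2π·16.5 = 103.672558
per-turn = √(103.672558² + 32²) = √(10747.9992 + 1024) = √11771.9992 = 108.498844
L = 4.5 × 108.498844 = 488.244799
V = π·0.75² × L = 1.767146 × 488.244799 = 862.799779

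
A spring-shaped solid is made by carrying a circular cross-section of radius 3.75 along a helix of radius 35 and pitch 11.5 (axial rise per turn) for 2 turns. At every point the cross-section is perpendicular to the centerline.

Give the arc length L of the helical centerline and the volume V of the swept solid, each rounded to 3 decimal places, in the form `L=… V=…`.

L=440.424 V=19457.334

2πR = 2π·35 = 219.911486
per-turn = √(219.911486² + 11.5²) = √(48361.0616 + 132.25) = √48493.3116 = 220.211970
L = 2 × 220.211970 = 440.423939
V = π·3.75² × L = 44.178647 × 440.423939 = 19457.333606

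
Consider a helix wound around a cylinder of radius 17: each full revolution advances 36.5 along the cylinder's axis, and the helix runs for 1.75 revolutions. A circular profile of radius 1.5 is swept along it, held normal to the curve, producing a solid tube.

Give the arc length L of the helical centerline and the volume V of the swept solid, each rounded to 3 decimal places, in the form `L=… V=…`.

L=197.537 V=1396.307

2πR = 2π·17 = 106.814150
per-turn = √(106.814150² + 36.5²) = √(11409.2627 + 1332.25) = √12741.5127 = 112.878309
L = 1.75 × 112.878309 = 197.537041
V = π·1.5² × L = 7.068583 × 197.537041 = 1396.307064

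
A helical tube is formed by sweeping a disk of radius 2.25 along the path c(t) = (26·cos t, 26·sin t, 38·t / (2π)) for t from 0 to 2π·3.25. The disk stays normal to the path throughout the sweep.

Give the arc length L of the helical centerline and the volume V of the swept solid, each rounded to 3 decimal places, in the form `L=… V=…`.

L=545.104 V=8669.499

2πR = 2π·26 = 163.362818
per-turn = √(163.362818² + 38²) = √(26687.4103 + 1444) = √28131.4103 = 167.724209
L = 3.25 × 167.724209 = 545.103679
V = π·2.25² × L = 15.904313 × 545.103679 = 8669.499430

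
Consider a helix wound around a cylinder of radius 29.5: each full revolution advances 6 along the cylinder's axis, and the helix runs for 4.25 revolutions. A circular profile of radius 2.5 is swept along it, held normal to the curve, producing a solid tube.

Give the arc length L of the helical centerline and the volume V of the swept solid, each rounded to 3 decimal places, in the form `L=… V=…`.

L=788.167 V=15475.622

2πR = 2π·29.5 = 185.353967
per-turn = √(185.353967² + 6²) = √(34356.0929 + 36) = √34392.0929 = 185.451053
L = 4.25 × 185.451053 = 788.166974
V = π·2.5² × L = 19.634954 × 788.166974 = 15475.622339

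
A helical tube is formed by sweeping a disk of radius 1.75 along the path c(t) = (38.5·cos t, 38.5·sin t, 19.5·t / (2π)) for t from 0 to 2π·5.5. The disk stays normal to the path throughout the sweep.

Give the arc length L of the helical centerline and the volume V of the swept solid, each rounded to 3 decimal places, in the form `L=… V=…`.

L=1334.780 V=12842.091

2πR = 2π·38.5 = 241.902634
per-turn = √(241.902634² + 19.5²) = √(58516.8845 + 380.25) = √58897.1345 = 242.687318
L = 5.5 × 242.687318 = 1334.780251
V = π·1.75² × L = 9.621128 × 1334.780251 = 12842.090981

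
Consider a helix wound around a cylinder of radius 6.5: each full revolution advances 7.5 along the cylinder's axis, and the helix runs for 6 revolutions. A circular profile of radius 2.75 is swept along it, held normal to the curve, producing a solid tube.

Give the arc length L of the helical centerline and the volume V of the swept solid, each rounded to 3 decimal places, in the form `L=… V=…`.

2πR = 2π·6.5 = 40.840704
per-turn = √(40.840704² + 7.5²) = √(1667.9631 + 56.25) = √1724.2131 = 41.523646
L = 6 × 41.523646 = 249.141874
V = π·2.75² × L = 23.758294 × 249.141874 = 5919.185991

L=249.142 V=5919.186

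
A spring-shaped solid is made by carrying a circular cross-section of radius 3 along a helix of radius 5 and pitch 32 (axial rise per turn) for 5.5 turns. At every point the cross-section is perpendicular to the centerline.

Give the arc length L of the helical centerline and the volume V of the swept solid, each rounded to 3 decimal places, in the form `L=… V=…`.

2πR = 2π·5 = 31.415927
per-turn = √(31.415927² + 32²) = √(986.9604 + 1024) = √2010.9604 = 44.843734
L = 5.5 × 44.843734 = 246.640535
V = π·3² × L = 28.274334 × 246.640535 = 6973.596825

L=246.641 V=6973.597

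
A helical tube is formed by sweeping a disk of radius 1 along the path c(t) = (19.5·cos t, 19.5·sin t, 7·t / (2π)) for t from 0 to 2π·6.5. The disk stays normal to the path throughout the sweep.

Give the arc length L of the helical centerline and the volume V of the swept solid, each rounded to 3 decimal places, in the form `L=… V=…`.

2πR = 2π·19.5 = 122.522113
per-turn = √(122.522113² + 7²) = √(15011.6683 + 49) = √15060.6683 = 122.721914
L = 6.5 × 122.721914 = 797.692444
V = π·1² × L = 3.141593 × 797.692444 = 2506.024722

L=797.692 V=2506.025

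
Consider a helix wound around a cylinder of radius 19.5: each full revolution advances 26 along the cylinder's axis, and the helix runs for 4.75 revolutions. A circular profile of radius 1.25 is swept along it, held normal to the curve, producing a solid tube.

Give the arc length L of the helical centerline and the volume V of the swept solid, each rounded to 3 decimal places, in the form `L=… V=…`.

2πR = 2π·19.5 = 122.522113
per-turn = √(122.522113² + 26²) = √(15011.6683 + 676) = √15687.6683 = 125.250422
L = 4.75 × 125.250422 = 594.939506
V = π·1.25² × L = 4.908739 × 594.939506 = 2920.402471

L=594.940 V=2920.402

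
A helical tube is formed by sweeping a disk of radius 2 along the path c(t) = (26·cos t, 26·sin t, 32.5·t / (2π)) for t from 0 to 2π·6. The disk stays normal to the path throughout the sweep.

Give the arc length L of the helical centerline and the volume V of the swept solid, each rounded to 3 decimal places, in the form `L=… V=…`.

2πR = 2π·26 = 163.362818
per-turn = √(163.362818² + 32.5²) = √(26687.4103 + 1056.25) = √27743.6603 = 166.564283
L = 6 × 166.564283 = 999.385697
V = π·2² × L = 12.566371 × 999.385697 = 12558.651052

L=999.386 V=12558.651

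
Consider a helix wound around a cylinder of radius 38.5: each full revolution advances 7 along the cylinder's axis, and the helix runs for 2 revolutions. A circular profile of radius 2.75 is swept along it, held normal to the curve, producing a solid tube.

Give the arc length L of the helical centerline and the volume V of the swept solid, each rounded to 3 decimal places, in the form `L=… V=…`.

2πR = 2π·38.5 = 241.902634
per-turn = √(241.902634² + 7²) = √(58516.8845 + 49) = √58565.8845 = 242.003894
L = 2 × 242.003894 = 484.007787
V = π·2.75² × L = 23.758294 × 484.007787 = 11499.199519

L=484.008 V=11499.200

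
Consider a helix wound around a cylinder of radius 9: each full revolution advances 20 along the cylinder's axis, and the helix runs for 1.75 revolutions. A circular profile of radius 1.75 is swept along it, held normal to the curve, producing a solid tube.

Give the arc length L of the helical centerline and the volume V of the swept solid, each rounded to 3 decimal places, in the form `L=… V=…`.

2πR = 2π·9 = 56.548668
per-turn = √(56.548668² + 20²) = √(3197.7518 + 400) = √3597.7518 = 59.981262
L = 1.75 × 59.981262 = 104.967209
V = π·1.75² × L = 9.621128 × 104.967209 = 1009.902901

L=104.967 V=1009.903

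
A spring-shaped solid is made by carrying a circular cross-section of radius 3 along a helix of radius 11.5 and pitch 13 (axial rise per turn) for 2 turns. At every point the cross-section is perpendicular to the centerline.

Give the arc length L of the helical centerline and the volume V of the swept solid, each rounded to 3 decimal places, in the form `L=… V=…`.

L=146.834 V=4151.620

2πR = 2π·11.5 = 72.256631
per-turn = √(72.256631² + 13²) = √(5221.0207 + 169) = √5390.0207 = 73.416761
L = 2 × 73.416761 = 146.833521
V = π·3² × L = 28.274334 × 146.833521 = 4151.620000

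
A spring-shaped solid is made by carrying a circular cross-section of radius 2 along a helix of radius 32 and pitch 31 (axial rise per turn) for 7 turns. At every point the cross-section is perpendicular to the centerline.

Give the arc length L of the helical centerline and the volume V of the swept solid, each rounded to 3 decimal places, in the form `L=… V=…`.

L=1424.064 V=17895.315

2πR = 2π·32 = 201.061930
per-turn = √(201.061930² + 31²) = √(40425.8996 + 961) = √41386.8996 = 203.437705
L = 7 × 203.437705 = 1424.063932
V = π·2² × L = 12.566371 × 1424.063932 = 17895.315145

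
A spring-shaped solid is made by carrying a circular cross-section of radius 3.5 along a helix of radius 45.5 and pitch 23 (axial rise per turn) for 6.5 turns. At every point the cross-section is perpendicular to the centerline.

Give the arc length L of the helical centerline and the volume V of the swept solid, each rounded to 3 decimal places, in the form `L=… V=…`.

2πR = 2π·45.5 = 285.884931
per-turn = √(285.884931² + 23²) = √(81730.1940 + 529) = √82259.1940 = 286.808637
L = 6.5 × 286.808637 = 1864.256138
V = π·3.5² × L = 38.484510 × 1864.256138 = 71744.984001

L=1864.256 V=71744.984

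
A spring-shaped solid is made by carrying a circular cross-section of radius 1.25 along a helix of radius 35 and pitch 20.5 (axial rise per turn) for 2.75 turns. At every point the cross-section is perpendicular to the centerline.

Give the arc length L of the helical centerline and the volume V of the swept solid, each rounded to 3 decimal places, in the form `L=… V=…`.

L=607.379 V=2981.462

2πR = 2π·35 = 219.911486
per-turn = √(219.911486² + 20.5²) = √(48361.0616 + 420.25) = √48781.3116 = 220.864917
L = 2.75 × 220.864917 = 607.378522
V = π·1.25² × L = 4.908739 × 607.378522 = 2981.462347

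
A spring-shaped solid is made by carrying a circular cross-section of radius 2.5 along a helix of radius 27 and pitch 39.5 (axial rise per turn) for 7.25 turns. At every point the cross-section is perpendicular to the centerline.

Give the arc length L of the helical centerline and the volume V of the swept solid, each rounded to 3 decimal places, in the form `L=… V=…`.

2πR = 2π·27 = 169.646003
per-turn = √(169.646003² + 39.5²) = √(28779.7664 + 1560.25) = √30340.0164 = 174.183858
L = 7.25 × 174.183858 = 1262.832971
V = π·2.5² × L = 19.634954 × 1262.832971 = 24795.667411

L=1262.833 V=24795.667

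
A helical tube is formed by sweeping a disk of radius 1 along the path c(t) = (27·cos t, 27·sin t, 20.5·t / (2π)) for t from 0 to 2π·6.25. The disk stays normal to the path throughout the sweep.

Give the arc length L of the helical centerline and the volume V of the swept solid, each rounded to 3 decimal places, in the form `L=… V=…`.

2πR = 2π·27 = 169.646003
per-turn = √(169.646003² + 20.5²) = √(28779.7664 + 420.25) = √29200.0164 = 170.880123
L = 6.25 × 170.880123 = 1068.000769
V = π·1² × L = 3.141593 × 1068.000769 = 3355.223369

L=1068.001 V=3355.223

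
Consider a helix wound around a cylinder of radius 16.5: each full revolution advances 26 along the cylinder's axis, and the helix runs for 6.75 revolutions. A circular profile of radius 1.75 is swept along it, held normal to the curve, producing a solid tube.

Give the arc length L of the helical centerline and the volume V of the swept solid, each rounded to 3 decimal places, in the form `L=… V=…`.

2πR = 2π·16.5 = 103.672558
per-turn = √(103.672558² + 26²) = √(10747.9992 + 676) = √11423.9992 = 106.883110
L = 6.75 × 106.883110 = 721.460992
V = π·1.75² × L = 9.621128 × 721.460992 = 6941.268193

L=721.461 V=6941.268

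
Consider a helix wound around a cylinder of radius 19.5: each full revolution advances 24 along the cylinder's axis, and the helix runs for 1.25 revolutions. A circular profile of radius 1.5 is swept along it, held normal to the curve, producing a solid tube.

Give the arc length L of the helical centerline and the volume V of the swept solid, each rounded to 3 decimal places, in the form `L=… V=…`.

L=156.063 V=1103.146

2πR = 2π·19.5 = 122.522113
per-turn = √(122.522113² + 24²) = √(15011.6683 + 576) = √15587.6683 = 124.850584
L = 1.25 × 124.850584 = 156.063230
V = π·1.5² × L = 7.068583 × 156.063230 = 1103.145967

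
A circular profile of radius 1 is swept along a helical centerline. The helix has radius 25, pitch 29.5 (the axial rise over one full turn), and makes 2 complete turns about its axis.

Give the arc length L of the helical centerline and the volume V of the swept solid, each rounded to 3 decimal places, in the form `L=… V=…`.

L=319.651 V=1004.215

2πR = 2π·25 = 157.079633
per-turn = √(157.079633² + 29.5²) = √(24674.0110 + 870.25) = √25544.2610 = 159.825721
L = 2 × 159.825721 = 319.651441
V = π·1² × L = 3.141593 × 319.651441 = 1004.214620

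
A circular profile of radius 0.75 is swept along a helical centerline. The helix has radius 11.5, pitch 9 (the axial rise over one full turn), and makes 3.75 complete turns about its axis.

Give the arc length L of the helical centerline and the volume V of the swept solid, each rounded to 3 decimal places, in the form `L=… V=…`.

2πR = 2π·11.5 = 72.256631
per-turn = √(72.256631² + 9²) = √(5221.0207 + 81) = √5302.0207 = 72.814976
L = 3.75 × 72.814976 = 273.056160
V = π·0.75² × L = 1.767146 × 273.056160 = 482.530065

L=273.056 V=482.530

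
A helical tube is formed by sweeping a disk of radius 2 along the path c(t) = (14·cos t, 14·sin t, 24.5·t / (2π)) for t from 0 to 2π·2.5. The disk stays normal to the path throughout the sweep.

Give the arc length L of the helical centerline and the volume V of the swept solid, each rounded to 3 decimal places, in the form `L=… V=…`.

2πR = 2π·14 = 87.964594
per-turn = √(87.964594² + 24.5²) = √(7737.7699 + 600.25) = √8338.0199 = 91.312758
L = 2.5 × 91.312758 = 228.281896
V = π·2² × L = 12.566371 × 228.281896 = 2868.674910

L=228.282 V=2868.675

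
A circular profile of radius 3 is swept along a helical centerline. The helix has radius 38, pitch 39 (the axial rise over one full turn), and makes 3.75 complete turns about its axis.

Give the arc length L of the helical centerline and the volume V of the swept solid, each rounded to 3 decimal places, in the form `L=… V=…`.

2πR = 2π·38 = 238.761042
per-turn = √(238.761042² + 39²) = √(57006.8350 + 1521) = √58527.8350 = 241.925267
L = 3.75 × 241.925267 = 907.219753
V = π·3² × L = 28.274334 × 907.219753 = 25651.034197

L=907.220 V=25651.034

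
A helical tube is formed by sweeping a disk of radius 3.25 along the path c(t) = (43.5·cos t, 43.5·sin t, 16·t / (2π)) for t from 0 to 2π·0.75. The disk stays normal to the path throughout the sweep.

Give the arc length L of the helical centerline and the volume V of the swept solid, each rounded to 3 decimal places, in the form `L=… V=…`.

2πR = 2π·43.5 = 273.318561
per-turn = √(273.318561² + 16²) = √(74703.0357 + 256) = √74959.0357 = 273.786478
L = 0.75 × 273.786478 = 205.339859
V = π·3.25² × L = 33.183072 × 205.339859 = 6813.807400

L=205.340 V=6813.807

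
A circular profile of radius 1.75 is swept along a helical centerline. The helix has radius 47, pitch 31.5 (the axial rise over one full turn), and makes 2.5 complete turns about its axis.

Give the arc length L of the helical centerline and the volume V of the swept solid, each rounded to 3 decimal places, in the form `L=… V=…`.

2πR = 2π·47 = 295.309709
per-turn = √(295.309709² + 31.5²) = √(87207.8245 + 992.25) = √88200.0745 = 296.984974
L = 2.5 × 296.984974 = 742.462434
V = π·1.75² × L = 9.621128 × 742.462434 = 7143.325740

L=742.462 V=7143.326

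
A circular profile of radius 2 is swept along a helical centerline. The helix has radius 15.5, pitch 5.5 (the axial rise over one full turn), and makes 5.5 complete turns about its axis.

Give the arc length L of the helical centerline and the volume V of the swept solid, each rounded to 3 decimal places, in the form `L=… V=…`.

2πR = 2π·15.5 = 97.389372
per-turn = √(97.389372² + 5.5²) = √(9484.6898 + 30.25) = √9514.9398 = 97.544553
L = 5.5 × 97.544553 = 536.495042
V = π·2² × L = 12.566371 × 536.495042 = 6741.795528

L=536.495 V=6741.796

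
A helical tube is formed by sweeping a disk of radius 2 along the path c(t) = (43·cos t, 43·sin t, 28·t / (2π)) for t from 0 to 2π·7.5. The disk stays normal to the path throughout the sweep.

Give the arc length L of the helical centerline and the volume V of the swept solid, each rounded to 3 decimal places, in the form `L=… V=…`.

L=2037.180 V=25599.958

2πR = 2π·43 = 270.176968
per-turn = √(270.176968² + 28²) = √(72995.5942 + 784) = √73779.5942 = 271.623994
L = 7.5 × 271.623994 = 2037.179955
V = π·2² × L = 12.566371 × 2037.179955 = 25599.958329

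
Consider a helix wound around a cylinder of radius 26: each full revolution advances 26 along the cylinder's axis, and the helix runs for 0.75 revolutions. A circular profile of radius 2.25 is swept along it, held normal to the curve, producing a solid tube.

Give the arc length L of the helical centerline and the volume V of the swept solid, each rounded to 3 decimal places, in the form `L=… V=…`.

2πR = 2π·26 = 163.362818
per-turn = √(163.362818² + 26²) = √(26687.4103 + 676) = √27363.4103 = 165.418893
L = 0.75 × 165.418893 = 124.064170
V = π·2.25² × L = 15.904313 × 124.064170 = 1973.155369

L=124.064 V=1973.155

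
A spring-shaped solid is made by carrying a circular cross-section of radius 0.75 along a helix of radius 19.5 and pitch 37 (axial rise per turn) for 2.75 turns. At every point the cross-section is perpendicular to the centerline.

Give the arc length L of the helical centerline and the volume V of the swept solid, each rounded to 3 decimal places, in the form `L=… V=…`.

2πR = 2π·19.5 = 122.522113
per-turn = √(122.522113² + 37²) = √(15011.6683 + 1369) = √16380.6683 = 127.986985
L = 2.75 × 127.986985 = 351.964208
V = π·0.75² × L = 1.767146 × 351.964208 = 621.972096

L=351.964 V=621.972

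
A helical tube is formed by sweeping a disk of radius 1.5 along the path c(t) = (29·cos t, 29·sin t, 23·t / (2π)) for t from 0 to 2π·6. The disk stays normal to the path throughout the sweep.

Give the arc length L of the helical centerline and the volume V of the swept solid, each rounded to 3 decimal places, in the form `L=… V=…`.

2πR = 2π·29 = 182.212374
per-turn = √(182.212374² + 23²) = √(33201.3492 + 529) = √33730.3492 = 183.658240
L = 6 × 183.658240 = 1101.949441
V = π·1.5² × L = 7.068583 × 1101.949441 = 7789.221607

L=1101.949 V=7789.222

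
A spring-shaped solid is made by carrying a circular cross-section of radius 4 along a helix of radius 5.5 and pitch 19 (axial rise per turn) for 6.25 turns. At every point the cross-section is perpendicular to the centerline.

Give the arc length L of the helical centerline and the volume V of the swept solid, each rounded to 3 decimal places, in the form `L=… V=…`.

L=246.477 V=12389.281

2πR = 2π·5.5 = 34.557519
per-turn = √(34.557519² + 19²) = √(1194.2221 + 361) = √1555.2221 = 39.436305
L = 6.25 × 39.436305 = 246.476905
V = π·4² × L = 50.265482 × 246.476905 = 12389.280530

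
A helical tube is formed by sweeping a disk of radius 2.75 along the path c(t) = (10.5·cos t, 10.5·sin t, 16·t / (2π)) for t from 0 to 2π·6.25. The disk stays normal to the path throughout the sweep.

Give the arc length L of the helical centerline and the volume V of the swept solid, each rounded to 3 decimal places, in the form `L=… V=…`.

L=424.287 V=10080.333

2πR = 2π·10.5 = 65.973446
per-turn = √(65.973446² + 16²) = √(4352.4955 + 256) = √4608.4955 = 67.885901
L = 6.25 × 67.885901 = 424.286881
V = π·2.75² × L = 23.758294 × 424.286881 = 10080.332638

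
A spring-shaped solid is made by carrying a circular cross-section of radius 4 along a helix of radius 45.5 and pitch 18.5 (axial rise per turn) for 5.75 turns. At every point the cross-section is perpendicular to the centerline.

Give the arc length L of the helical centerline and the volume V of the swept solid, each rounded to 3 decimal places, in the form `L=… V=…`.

L=1647.277 V=82801.153

2πR = 2π·45.5 = 285.884931
per-turn = √(285.884931² + 18.5²) = √(81730.1940 + 342.25) = √82072.4440 = 286.482886
L = 5.75 × 286.482886 = 1647.276595
V = π·4² × L = 50.265482 × 1647.276595 = 82801.152801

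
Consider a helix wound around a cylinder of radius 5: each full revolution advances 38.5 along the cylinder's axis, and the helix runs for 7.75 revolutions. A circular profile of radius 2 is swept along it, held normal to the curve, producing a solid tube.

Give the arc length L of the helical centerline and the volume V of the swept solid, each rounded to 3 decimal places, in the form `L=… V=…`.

L=385.106 V=4839.390

2πR = 2π·5 = 31.415927
per-turn = √(31.415927² + 38.5²) = √(986.9604 + 1482.25) = √2469.2104 = 49.691151
L = 7.75 × 49.691151 = 385.106417
V = π·2² × L = 12.566371 × 385.106417 = 4839.389956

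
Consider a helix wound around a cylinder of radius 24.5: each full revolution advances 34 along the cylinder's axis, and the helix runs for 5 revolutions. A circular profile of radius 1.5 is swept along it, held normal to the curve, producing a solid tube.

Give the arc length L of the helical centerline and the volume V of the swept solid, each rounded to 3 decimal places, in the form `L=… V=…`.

2πR = 2π·24.5 = 153.938040
per-turn = √(153.938040² + 34²) = √(23696.9202 + 1156) = √24852.9202 = 157.648090
L = 5 × 157.648090 = 788.240448
V = π·1.5² × L = 7.068583 × 788.240448 = 5571.743403

L=788.240 V=5571.743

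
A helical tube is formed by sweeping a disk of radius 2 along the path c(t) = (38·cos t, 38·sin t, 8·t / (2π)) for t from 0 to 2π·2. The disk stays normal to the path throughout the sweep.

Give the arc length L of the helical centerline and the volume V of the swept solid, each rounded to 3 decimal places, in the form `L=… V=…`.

2πR = 2π·38 = 238.761042
per-turn = √(238.761042² + 8²) = √(57006.8350 + 64) = √57070.8350 = 238.895029
L = 2 × 238.895029 = 477.790059
V = π·2² × L = 12.566371 × 477.790059 = 6004.086952

L=477.790 V=6004.087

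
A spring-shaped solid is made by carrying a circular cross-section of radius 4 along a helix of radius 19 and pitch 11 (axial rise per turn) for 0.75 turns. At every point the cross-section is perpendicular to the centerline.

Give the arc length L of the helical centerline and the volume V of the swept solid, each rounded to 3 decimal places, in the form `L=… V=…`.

2πR = 2π·19 = 119.380521
per-turn = √(119.380521² + 11²) = √(14251.7088 + 121) = √14372.7088 = 119.886233
L = 0.75 × 119.886233 = 89.914674
V = π·4² × L = 50.265482 × 89.914674 = 4519.604489

L=89.915 V=4519.604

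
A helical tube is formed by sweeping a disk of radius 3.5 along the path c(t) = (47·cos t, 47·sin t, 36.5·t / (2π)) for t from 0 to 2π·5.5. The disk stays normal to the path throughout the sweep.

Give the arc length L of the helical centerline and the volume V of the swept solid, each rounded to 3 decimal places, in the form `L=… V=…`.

L=1636.563 V=62982.311

2πR = 2π·47 = 295.309709
per-turn = √(295.309709² + 36.5²) = √(87207.8245 + 1332.25) = √88540.0745 = 297.556842
L = 5.5 × 297.556842 = 1636.562633
V = π·3.5² × L = 38.484510 × 1636.562633 = 62982.311044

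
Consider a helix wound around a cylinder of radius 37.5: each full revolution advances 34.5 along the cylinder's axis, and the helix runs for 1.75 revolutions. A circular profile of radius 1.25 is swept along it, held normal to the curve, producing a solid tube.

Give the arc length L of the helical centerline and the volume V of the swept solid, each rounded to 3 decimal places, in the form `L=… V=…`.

L=416.731 V=2045.622

2πR = 2π·37.5 = 235.619449
per-turn = √(235.619449² + 34.5²) = √(55516.5248 + 1190.25) = √56706.7748 = 238.131843
L = 1.75 × 238.131843 = 416.730726
V = π·1.25² × L = 4.908739 × 416.730726 = 2045.622166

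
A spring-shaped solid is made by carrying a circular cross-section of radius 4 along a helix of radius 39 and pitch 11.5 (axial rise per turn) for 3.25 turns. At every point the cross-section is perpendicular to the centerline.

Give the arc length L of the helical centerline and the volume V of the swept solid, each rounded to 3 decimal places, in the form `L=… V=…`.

L=797.270 V=40075.175

2πR = 2π·39 = 245.044227
per-turn = √(245.044227² + 11.5²) = √(60046.6732 + 132.25) = √60178.9232 = 245.313928
L = 3.25 × 245.313928 = 797.270265
V = π·4² × L = 50.265482 × 797.270265 = 40075.174538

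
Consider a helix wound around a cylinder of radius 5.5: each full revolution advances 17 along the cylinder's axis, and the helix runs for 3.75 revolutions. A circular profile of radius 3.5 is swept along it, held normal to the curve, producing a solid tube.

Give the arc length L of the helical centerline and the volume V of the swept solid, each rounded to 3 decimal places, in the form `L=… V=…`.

L=144.422 V=5558.023

2πR = 2π·5.5 = 34.557519
per-turn = √(34.557519² + 17²) = √(1194.2221 + 289) = √1483.2221 = 38.512623
L = 3.75 × 38.512623 = 144.422336
V = π·3.5² × L = 38.484510 × 144.422336 = 5558.022849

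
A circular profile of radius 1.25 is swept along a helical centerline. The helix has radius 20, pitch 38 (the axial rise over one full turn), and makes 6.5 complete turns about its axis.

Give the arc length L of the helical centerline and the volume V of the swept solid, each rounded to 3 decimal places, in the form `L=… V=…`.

L=853.343 V=4188.838

2πR = 2π·20 = 125.663706
per-turn = √(125.663706² + 38²) = √(15791.3670 + 1444) = √17235.3670 = 131.283537
L = 6.5 × 131.283537 = 853.342989
V = π·1.25² × L = 4.908739 × 853.342989 = 4188.837604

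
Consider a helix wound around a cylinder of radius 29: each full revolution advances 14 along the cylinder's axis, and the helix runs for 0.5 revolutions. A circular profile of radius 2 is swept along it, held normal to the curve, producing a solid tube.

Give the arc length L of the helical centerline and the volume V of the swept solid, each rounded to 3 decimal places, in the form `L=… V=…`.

L=91.375 V=1148.248

2πR = 2π·29 = 182.212374
per-turn = √(182.212374² + 14²) = √(33201.3492 + 196) = √33397.3492 = 182.749416
L = 0.5 × 182.749416 = 91.374708
V = π·2² × L = 12.566371 × 91.374708 = 1148.248448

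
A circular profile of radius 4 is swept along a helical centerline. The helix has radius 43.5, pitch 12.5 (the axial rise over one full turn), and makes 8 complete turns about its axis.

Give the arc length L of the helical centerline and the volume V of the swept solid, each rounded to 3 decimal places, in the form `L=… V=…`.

2πR = 2π·43.5 = 273.318561
per-turn = √(273.318561² + 12.5²) = √(74703.0357 + 156.25) = √74859.2857 = 273.604250
L = 8 × 273.604250 = 2188.834001
V = π·4² × L = 50.265482 × 2188.834001 = 110022.797098

L=2188.834 V=110022.797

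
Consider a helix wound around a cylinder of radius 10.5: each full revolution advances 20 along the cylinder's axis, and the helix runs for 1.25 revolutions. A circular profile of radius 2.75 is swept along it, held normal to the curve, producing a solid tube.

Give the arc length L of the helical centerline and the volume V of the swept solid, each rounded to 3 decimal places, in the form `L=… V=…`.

2πR = 2π·10.5 = 65.973446
per-turn = √(65.973446² + 20²) = √(4352.4955 + 400) = √4752.4955 = 68.938346
L = 1.25 × 68.938346 = 86.172932
V = π·2.75² × L = 23.758294 × 86.172932 = 2047.321902

L=86.173 V=2047.322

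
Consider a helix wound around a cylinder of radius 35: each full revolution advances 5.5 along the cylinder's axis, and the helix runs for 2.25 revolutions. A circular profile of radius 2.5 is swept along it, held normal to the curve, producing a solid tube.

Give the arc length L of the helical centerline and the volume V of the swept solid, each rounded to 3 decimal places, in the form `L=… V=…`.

2πR = 2π·35 = 219.911486
per-turn = √(219.911486² + 5.5²) = √(48361.0616 + 30.25) = √48391.3116 = 219.980253
L = 2.25 × 219.980253 = 494.955569
V = π·2.5² × L = 19.634954 × 494.955569 = 9718.429862

L=494.956 V=9718.430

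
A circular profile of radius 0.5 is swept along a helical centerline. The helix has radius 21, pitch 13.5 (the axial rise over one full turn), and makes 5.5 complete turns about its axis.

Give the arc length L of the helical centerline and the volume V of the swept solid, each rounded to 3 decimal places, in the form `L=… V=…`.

2πR = 2π·21 = 131.946891
per-turn = √(131.946891² + 13.5²) = √(17409.9822 + 182.25) = √17592.2322 = 132.635712
L = 5.5 × 132.635712 = 729.496417
V = π·0.5² × L = 0.785398 × 729.496417 = 572.945146

L=729.496 V=572.945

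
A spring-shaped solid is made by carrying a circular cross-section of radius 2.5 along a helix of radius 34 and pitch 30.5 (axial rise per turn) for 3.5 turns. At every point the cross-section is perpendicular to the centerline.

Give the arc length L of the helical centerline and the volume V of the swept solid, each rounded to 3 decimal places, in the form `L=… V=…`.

2πR = 2π·34 = 213.628300
per-turn = √(213.628300² + 30.5²) = √(45637.0508 + 930.25) = √46567.3008 = 215.794580
L = 3.5 × 215.794580 = 755.281030
V = π·2.5² × L = 19.634954 × 755.281030 = 14829.908344

L=755.281 V=14829.908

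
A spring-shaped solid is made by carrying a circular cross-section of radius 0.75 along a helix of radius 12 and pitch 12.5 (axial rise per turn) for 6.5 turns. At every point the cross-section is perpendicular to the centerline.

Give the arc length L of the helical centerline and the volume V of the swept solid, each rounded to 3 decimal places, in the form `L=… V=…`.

L=496.778 V=877.879

2πR = 2π·12 = 75.398224
per-turn = √(75.398224² + 12.5²) = √(5684.8921 + 156.25) = √5841.1421 = 76.427365
L = 6.5 × 76.427365 = 496.777873
V = π·0.75² × L = 1.767146 × 496.777873 = 877.878966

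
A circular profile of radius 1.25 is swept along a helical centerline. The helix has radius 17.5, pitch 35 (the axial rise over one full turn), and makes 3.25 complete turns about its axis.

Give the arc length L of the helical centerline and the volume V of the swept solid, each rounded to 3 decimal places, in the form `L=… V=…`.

2πR = 2π·17.5 = 109.955743
per-turn = √(109.955743² + 35²) = √(12090.2654 + 1225) = √13315.2654 = 115.391791
L = 3.25 × 115.391791 = 375.023320
V = π·1.25² × L = 4.908739 × 375.023320 = 1840.891418

L=375.023 V=1840.891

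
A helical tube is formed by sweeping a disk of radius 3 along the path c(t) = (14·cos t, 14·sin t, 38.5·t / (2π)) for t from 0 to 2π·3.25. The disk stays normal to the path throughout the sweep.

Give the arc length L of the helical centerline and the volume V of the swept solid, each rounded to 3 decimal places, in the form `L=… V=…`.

2πR = 2π·14 = 87.964594
per-turn = √(87.964594² + 38.5²) = √(7737.7699 + 1482.25) = √9220.0199 = 96.020934
L = 3.25 × 96.020934 = 312.068037
V = π·3² × L = 28.274334 × 312.068037 = 8823.515870

L=312.068 V=8823.516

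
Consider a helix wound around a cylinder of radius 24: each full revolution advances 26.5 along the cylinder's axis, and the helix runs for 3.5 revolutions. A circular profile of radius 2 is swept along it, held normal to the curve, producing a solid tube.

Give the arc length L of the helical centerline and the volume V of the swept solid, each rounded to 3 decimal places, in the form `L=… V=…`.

L=535.875 V=6734.007

2πR = 2π·24 = 150.796447
per-turn = √(150.796447² + 26.5²) = √(22739.5685 + 702.25) = √23441.8185 = 153.107213
L = 3.5 × 153.107213 = 535.875244
V = π·2² × L = 12.566371 × 535.875244 = 6734.006919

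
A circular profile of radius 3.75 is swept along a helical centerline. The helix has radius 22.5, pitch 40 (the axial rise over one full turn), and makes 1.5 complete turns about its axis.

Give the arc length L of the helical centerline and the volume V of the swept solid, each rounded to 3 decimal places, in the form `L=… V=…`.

2πR = 2π·22.5 = 141.371669
per-turn = √(141.371669² + 40²) = √(19985.9489 + 1600) = √21585.9489 = 146.921574
L = 1.5 × 146.921574 = 220.382361
V = π·3.75² × L = 44.178647 × 220.382361 = 9736.194465

L=220.382 V=9736.194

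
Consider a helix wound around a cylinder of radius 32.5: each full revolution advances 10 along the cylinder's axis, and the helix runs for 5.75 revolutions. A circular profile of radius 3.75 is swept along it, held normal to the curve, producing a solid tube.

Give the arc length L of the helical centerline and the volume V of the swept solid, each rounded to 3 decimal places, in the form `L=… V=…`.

L=1175.577 V=51935.415

2πR = 2π·32.5 = 204.203522
per-turn = √(204.203522² + 10²) = √(41699.0786 + 100) = √41799.0786 = 204.448230
L = 5.75 × 204.448230 = 1175.577320
V = π·3.75² × L = 44.178647 × 1175.577320 = 51935.415092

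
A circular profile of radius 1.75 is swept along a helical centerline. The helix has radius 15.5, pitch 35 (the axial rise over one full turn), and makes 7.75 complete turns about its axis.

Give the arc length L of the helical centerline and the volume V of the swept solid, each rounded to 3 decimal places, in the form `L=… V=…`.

2πR = 2π·15.5 = 97.389372
per-turn = √(97.389372² + 35²) = √(9484.6898 + 1225) = √10709.6898 = 103.487631
L = 7.75 × 103.487631 = 802.029142
V = π·1.75² × L = 9.621128 × 802.029142 = 7716.424640

L=802.029 V=7716.425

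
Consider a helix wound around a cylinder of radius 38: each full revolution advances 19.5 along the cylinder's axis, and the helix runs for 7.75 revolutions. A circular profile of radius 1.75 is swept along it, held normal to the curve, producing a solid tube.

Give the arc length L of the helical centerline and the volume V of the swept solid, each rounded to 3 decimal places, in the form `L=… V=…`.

L=1856.559 V=17862.192

2πR = 2π·38 = 238.761042
per-turn = √(238.761042² + 19.5²) = √(57006.8350 + 380.25) = √57387.0850 = 239.556016
L = 7.75 × 239.556016 = 1856.559128
V = π·1.75² × L = 9.621128 × 1856.559128 = 17862.192080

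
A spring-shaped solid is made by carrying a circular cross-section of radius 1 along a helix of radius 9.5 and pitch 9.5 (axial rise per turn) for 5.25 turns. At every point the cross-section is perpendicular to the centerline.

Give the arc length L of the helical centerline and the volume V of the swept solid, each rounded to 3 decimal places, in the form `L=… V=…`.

2πR = 2π·9.5 = 59.690260
per-turn = √(59.690260² + 9.5²) = √(3562.9272 + 90.25) = √3653.1772 = 60.441519
L = 5.25 × 60.441519 = 317.317973
V = π·1² × L = 3.141593 × 317.317973 = 996.883814

L=317.318 V=996.884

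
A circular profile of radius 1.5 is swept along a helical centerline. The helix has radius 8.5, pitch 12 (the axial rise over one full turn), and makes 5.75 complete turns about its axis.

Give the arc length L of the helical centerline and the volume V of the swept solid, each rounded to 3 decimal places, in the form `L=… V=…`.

2πR = 2π·8.5 = 53.407075
per-turn = √(53.407075² + 12²) = √(2852.3157 + 144) = √2996.3157 = 54.738612
L = 5.75 × 54.738612 = 314.747020
V = π·1.5² × L = 7.068583 × 314.747020 = 2224.815586

L=314.747 V=2224.816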